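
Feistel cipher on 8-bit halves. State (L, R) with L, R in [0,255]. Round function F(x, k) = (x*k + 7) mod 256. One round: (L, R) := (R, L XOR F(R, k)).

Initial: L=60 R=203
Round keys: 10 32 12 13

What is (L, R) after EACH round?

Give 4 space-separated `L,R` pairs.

Round 1 (k=10): L=203 R=201
Round 2 (k=32): L=201 R=236
Round 3 (k=12): L=236 R=222
Round 4 (k=13): L=222 R=161

Answer: 203,201 201,236 236,222 222,161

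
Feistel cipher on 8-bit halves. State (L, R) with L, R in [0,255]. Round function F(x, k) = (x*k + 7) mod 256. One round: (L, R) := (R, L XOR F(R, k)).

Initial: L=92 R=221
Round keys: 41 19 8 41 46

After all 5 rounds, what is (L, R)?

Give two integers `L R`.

Answer: 204 200

Derivation:
Round 1 (k=41): L=221 R=48
Round 2 (k=19): L=48 R=74
Round 3 (k=8): L=74 R=103
Round 4 (k=41): L=103 R=204
Round 5 (k=46): L=204 R=200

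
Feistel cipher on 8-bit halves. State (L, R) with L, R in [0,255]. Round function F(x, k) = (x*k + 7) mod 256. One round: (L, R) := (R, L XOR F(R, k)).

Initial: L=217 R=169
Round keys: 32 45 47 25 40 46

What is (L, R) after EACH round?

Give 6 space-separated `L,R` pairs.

Answer: 169,254 254,4 4,61 61,248 248,250 250,11

Derivation:
Round 1 (k=32): L=169 R=254
Round 2 (k=45): L=254 R=4
Round 3 (k=47): L=4 R=61
Round 4 (k=25): L=61 R=248
Round 5 (k=40): L=248 R=250
Round 6 (k=46): L=250 R=11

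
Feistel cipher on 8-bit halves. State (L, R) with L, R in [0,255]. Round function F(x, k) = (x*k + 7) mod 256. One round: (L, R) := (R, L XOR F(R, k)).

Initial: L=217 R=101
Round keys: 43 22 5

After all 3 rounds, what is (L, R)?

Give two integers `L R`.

Round 1 (k=43): L=101 R=39
Round 2 (k=22): L=39 R=4
Round 3 (k=5): L=4 R=60

Answer: 4 60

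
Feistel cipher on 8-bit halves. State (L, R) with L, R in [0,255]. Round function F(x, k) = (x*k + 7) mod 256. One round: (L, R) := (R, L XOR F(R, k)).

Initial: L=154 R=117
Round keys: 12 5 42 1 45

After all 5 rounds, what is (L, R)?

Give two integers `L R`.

Round 1 (k=12): L=117 R=25
Round 2 (k=5): L=25 R=241
Round 3 (k=42): L=241 R=136
Round 4 (k=1): L=136 R=126
Round 5 (k=45): L=126 R=165

Answer: 126 165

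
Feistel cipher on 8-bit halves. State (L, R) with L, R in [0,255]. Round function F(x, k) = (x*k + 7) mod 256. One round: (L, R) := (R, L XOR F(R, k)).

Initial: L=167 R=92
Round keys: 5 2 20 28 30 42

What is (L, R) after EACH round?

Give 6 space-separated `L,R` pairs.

Answer: 92,116 116,179 179,119 119,184 184,224 224,127

Derivation:
Round 1 (k=5): L=92 R=116
Round 2 (k=2): L=116 R=179
Round 3 (k=20): L=179 R=119
Round 4 (k=28): L=119 R=184
Round 5 (k=30): L=184 R=224
Round 6 (k=42): L=224 R=127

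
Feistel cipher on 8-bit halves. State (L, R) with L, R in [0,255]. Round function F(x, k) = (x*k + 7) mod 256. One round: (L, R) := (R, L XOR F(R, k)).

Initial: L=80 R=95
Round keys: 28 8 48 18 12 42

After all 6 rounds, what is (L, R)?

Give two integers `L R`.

Round 1 (k=28): L=95 R=59
Round 2 (k=8): L=59 R=128
Round 3 (k=48): L=128 R=60
Round 4 (k=18): L=60 R=191
Round 5 (k=12): L=191 R=199
Round 6 (k=42): L=199 R=18

Answer: 199 18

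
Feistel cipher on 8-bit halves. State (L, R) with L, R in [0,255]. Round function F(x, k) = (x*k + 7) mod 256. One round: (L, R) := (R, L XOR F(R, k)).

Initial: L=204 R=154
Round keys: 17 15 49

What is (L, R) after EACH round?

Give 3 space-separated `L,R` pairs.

Round 1 (k=17): L=154 R=141
Round 2 (k=15): L=141 R=208
Round 3 (k=49): L=208 R=90

Answer: 154,141 141,208 208,90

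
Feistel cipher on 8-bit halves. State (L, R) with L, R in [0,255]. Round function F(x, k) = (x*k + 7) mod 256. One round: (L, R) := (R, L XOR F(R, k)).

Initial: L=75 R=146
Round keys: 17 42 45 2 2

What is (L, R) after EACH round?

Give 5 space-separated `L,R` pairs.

Round 1 (k=17): L=146 R=242
Round 2 (k=42): L=242 R=41
Round 3 (k=45): L=41 R=206
Round 4 (k=2): L=206 R=138
Round 5 (k=2): L=138 R=213

Answer: 146,242 242,41 41,206 206,138 138,213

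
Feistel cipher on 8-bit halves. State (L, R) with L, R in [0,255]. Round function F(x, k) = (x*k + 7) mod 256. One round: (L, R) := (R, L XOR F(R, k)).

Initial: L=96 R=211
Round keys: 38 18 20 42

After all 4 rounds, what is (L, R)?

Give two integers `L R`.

Answer: 54 57

Derivation:
Round 1 (k=38): L=211 R=57
Round 2 (k=18): L=57 R=218
Round 3 (k=20): L=218 R=54
Round 4 (k=42): L=54 R=57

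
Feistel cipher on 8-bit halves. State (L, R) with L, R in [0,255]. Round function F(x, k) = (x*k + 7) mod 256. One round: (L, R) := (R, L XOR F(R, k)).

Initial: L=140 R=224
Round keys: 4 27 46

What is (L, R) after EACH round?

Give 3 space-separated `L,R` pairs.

Round 1 (k=4): L=224 R=11
Round 2 (k=27): L=11 R=208
Round 3 (k=46): L=208 R=108

Answer: 224,11 11,208 208,108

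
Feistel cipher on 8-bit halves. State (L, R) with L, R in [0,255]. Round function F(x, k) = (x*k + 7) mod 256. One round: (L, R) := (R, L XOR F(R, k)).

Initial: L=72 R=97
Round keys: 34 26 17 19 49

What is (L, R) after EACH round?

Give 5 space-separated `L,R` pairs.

Answer: 97,161 161,0 0,166 166,89 89,182

Derivation:
Round 1 (k=34): L=97 R=161
Round 2 (k=26): L=161 R=0
Round 3 (k=17): L=0 R=166
Round 4 (k=19): L=166 R=89
Round 5 (k=49): L=89 R=182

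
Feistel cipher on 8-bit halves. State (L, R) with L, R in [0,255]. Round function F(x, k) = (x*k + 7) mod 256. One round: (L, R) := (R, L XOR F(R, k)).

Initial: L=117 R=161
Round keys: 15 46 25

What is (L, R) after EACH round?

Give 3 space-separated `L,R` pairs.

Answer: 161,3 3,48 48,180

Derivation:
Round 1 (k=15): L=161 R=3
Round 2 (k=46): L=3 R=48
Round 3 (k=25): L=48 R=180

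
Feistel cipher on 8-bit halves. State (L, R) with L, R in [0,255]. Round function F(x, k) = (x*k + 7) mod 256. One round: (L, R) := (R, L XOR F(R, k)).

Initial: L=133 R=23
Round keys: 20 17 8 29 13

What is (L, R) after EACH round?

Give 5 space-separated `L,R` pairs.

Answer: 23,86 86,170 170,1 1,142 142,60

Derivation:
Round 1 (k=20): L=23 R=86
Round 2 (k=17): L=86 R=170
Round 3 (k=8): L=170 R=1
Round 4 (k=29): L=1 R=142
Round 5 (k=13): L=142 R=60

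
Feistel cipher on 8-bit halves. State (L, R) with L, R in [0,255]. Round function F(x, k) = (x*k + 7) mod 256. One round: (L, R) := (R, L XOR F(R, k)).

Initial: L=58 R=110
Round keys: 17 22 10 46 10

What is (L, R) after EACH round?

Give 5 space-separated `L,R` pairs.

Round 1 (k=17): L=110 R=111
Round 2 (k=22): L=111 R=255
Round 3 (k=10): L=255 R=146
Round 4 (k=46): L=146 R=188
Round 5 (k=10): L=188 R=205

Answer: 110,111 111,255 255,146 146,188 188,205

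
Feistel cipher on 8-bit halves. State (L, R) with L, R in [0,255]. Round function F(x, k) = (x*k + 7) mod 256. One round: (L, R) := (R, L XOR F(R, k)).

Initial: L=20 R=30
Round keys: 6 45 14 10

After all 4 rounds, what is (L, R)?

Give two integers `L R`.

Answer: 48 51

Derivation:
Round 1 (k=6): L=30 R=175
Round 2 (k=45): L=175 R=212
Round 3 (k=14): L=212 R=48
Round 4 (k=10): L=48 R=51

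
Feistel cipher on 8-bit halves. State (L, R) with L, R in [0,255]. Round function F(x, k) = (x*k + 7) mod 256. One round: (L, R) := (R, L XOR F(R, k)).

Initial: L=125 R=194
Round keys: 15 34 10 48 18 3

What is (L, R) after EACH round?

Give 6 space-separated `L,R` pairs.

Round 1 (k=15): L=194 R=24
Round 2 (k=34): L=24 R=245
Round 3 (k=10): L=245 R=129
Round 4 (k=48): L=129 R=194
Round 5 (k=18): L=194 R=42
Round 6 (k=3): L=42 R=71

Answer: 194,24 24,245 245,129 129,194 194,42 42,71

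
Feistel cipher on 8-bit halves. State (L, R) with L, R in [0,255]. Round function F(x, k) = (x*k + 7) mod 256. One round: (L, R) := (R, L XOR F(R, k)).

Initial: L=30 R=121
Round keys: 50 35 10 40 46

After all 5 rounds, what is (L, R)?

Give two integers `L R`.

Answer: 66 205

Derivation:
Round 1 (k=50): L=121 R=183
Round 2 (k=35): L=183 R=117
Round 3 (k=10): L=117 R=46
Round 4 (k=40): L=46 R=66
Round 5 (k=46): L=66 R=205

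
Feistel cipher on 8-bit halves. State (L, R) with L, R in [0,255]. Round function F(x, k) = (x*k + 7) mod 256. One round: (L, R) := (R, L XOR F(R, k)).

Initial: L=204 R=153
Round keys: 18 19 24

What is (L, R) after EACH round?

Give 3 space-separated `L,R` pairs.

Round 1 (k=18): L=153 R=5
Round 2 (k=19): L=5 R=255
Round 3 (k=24): L=255 R=234

Answer: 153,5 5,255 255,234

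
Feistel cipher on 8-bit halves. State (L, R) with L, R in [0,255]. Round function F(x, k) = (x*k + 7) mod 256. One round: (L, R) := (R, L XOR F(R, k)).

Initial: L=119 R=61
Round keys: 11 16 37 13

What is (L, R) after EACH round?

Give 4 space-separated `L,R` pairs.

Answer: 61,209 209,42 42,200 200,5

Derivation:
Round 1 (k=11): L=61 R=209
Round 2 (k=16): L=209 R=42
Round 3 (k=37): L=42 R=200
Round 4 (k=13): L=200 R=5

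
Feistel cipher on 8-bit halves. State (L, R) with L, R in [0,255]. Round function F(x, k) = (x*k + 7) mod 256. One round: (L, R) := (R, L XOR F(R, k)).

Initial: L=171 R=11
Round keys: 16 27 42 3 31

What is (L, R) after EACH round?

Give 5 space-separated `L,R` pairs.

Answer: 11,28 28,240 240,123 123,136 136,4

Derivation:
Round 1 (k=16): L=11 R=28
Round 2 (k=27): L=28 R=240
Round 3 (k=42): L=240 R=123
Round 4 (k=3): L=123 R=136
Round 5 (k=31): L=136 R=4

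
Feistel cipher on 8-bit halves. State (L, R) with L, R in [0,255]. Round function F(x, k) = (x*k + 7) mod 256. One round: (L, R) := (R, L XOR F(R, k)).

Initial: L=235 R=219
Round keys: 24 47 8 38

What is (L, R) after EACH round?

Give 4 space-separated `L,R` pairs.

Answer: 219,100 100,184 184,163 163,129

Derivation:
Round 1 (k=24): L=219 R=100
Round 2 (k=47): L=100 R=184
Round 3 (k=8): L=184 R=163
Round 4 (k=38): L=163 R=129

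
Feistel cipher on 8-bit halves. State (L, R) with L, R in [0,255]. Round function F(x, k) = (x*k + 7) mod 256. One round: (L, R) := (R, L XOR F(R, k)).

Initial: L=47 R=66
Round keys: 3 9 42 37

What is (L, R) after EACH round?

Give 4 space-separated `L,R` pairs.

Round 1 (k=3): L=66 R=226
Round 2 (k=9): L=226 R=187
Round 3 (k=42): L=187 R=87
Round 4 (k=37): L=87 R=33

Answer: 66,226 226,187 187,87 87,33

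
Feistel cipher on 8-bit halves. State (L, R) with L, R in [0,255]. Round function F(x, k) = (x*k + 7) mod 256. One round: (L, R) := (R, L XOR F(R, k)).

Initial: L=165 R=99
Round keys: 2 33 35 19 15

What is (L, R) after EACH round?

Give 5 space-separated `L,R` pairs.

Answer: 99,104 104,12 12,195 195,140 140,248

Derivation:
Round 1 (k=2): L=99 R=104
Round 2 (k=33): L=104 R=12
Round 3 (k=35): L=12 R=195
Round 4 (k=19): L=195 R=140
Round 5 (k=15): L=140 R=248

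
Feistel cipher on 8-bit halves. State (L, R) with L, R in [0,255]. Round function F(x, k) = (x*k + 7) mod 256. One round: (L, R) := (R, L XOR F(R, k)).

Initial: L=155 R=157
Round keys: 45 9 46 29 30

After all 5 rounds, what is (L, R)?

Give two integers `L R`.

Round 1 (k=45): L=157 R=59
Round 2 (k=9): L=59 R=135
Round 3 (k=46): L=135 R=114
Round 4 (k=29): L=114 R=118
Round 5 (k=30): L=118 R=169

Answer: 118 169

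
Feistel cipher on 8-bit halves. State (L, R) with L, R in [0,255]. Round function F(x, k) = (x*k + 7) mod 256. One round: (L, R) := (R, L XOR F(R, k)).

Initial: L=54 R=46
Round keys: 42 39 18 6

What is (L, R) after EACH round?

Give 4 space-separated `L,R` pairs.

Answer: 46,165 165,4 4,234 234,135

Derivation:
Round 1 (k=42): L=46 R=165
Round 2 (k=39): L=165 R=4
Round 3 (k=18): L=4 R=234
Round 4 (k=6): L=234 R=135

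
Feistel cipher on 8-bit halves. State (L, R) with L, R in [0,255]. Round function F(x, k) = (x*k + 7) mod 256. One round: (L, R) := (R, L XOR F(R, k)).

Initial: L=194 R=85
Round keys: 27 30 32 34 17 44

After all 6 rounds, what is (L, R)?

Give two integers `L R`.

Round 1 (k=27): L=85 R=60
Round 2 (k=30): L=60 R=90
Round 3 (k=32): L=90 R=123
Round 4 (k=34): L=123 R=7
Round 5 (k=17): L=7 R=5
Round 6 (k=44): L=5 R=228

Answer: 5 228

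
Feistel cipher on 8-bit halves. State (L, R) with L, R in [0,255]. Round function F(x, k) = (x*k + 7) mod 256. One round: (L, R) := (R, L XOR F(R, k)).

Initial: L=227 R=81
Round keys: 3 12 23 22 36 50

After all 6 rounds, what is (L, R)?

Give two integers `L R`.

Round 1 (k=3): L=81 R=25
Round 2 (k=12): L=25 R=98
Round 3 (k=23): L=98 R=204
Round 4 (k=22): L=204 R=237
Round 5 (k=36): L=237 R=151
Round 6 (k=50): L=151 R=104

Answer: 151 104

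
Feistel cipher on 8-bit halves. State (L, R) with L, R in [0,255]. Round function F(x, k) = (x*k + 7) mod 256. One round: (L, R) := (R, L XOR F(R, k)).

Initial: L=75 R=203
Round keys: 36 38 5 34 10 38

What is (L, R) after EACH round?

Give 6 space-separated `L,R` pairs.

Answer: 203,216 216,220 220,139 139,161 161,218 218,194

Derivation:
Round 1 (k=36): L=203 R=216
Round 2 (k=38): L=216 R=220
Round 3 (k=5): L=220 R=139
Round 4 (k=34): L=139 R=161
Round 5 (k=10): L=161 R=218
Round 6 (k=38): L=218 R=194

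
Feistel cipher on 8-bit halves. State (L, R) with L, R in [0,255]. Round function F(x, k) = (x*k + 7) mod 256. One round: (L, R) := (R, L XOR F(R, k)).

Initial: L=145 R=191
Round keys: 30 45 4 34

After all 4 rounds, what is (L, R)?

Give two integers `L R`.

Answer: 127 197

Derivation:
Round 1 (k=30): L=191 R=248
Round 2 (k=45): L=248 R=32
Round 3 (k=4): L=32 R=127
Round 4 (k=34): L=127 R=197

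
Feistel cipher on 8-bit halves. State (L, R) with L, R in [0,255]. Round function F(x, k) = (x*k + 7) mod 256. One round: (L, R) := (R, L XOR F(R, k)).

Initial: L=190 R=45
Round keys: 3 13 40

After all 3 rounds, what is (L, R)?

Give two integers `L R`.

Answer: 90 39

Derivation:
Round 1 (k=3): L=45 R=48
Round 2 (k=13): L=48 R=90
Round 3 (k=40): L=90 R=39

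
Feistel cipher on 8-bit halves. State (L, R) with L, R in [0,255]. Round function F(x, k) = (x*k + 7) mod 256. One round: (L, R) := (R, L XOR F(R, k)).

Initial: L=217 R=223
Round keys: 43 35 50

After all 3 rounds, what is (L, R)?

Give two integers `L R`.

Answer: 73 236

Derivation:
Round 1 (k=43): L=223 R=165
Round 2 (k=35): L=165 R=73
Round 3 (k=50): L=73 R=236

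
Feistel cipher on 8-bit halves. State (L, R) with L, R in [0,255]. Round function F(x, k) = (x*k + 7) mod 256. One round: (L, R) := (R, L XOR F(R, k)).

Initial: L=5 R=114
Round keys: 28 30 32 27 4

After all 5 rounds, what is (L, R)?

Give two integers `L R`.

Answer: 247 190

Derivation:
Round 1 (k=28): L=114 R=122
Round 2 (k=30): L=122 R=33
Round 3 (k=32): L=33 R=93
Round 4 (k=27): L=93 R=247
Round 5 (k=4): L=247 R=190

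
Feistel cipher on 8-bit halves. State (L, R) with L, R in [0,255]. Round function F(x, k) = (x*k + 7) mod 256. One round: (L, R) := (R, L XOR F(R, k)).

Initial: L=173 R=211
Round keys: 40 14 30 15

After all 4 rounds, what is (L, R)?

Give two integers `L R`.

Answer: 53 114

Derivation:
Round 1 (k=40): L=211 R=82
Round 2 (k=14): L=82 R=80
Round 3 (k=30): L=80 R=53
Round 4 (k=15): L=53 R=114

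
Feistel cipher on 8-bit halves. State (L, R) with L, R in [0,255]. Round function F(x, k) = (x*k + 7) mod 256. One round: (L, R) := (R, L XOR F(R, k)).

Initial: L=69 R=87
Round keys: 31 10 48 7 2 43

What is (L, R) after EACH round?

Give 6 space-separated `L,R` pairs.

Round 1 (k=31): L=87 R=213
Round 2 (k=10): L=213 R=14
Round 3 (k=48): L=14 R=114
Round 4 (k=7): L=114 R=43
Round 5 (k=2): L=43 R=47
Round 6 (k=43): L=47 R=199

Answer: 87,213 213,14 14,114 114,43 43,47 47,199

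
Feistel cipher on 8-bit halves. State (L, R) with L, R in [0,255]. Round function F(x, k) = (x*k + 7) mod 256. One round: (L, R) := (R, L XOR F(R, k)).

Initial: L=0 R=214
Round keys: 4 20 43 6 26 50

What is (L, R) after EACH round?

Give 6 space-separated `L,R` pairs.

Round 1 (k=4): L=214 R=95
Round 2 (k=20): L=95 R=165
Round 3 (k=43): L=165 R=225
Round 4 (k=6): L=225 R=232
Round 5 (k=26): L=232 R=118
Round 6 (k=50): L=118 R=251

Answer: 214,95 95,165 165,225 225,232 232,118 118,251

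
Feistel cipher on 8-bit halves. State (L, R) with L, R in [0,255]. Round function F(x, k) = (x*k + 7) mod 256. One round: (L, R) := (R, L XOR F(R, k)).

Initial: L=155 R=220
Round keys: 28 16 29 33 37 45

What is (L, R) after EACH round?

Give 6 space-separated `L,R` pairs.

Round 1 (k=28): L=220 R=140
Round 2 (k=16): L=140 R=27
Round 3 (k=29): L=27 R=154
Round 4 (k=33): L=154 R=250
Round 5 (k=37): L=250 R=179
Round 6 (k=45): L=179 R=132

Answer: 220,140 140,27 27,154 154,250 250,179 179,132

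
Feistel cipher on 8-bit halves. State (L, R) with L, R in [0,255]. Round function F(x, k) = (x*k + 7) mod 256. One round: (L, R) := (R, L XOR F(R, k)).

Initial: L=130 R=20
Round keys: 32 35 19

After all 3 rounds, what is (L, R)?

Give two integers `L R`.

Answer: 162 8

Derivation:
Round 1 (k=32): L=20 R=5
Round 2 (k=35): L=5 R=162
Round 3 (k=19): L=162 R=8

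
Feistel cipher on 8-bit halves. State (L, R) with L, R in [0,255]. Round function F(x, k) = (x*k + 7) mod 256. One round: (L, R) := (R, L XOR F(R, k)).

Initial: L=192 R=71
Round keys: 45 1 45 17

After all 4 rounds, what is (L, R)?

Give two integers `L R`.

Answer: 63 56

Derivation:
Round 1 (k=45): L=71 R=66
Round 2 (k=1): L=66 R=14
Round 3 (k=45): L=14 R=63
Round 4 (k=17): L=63 R=56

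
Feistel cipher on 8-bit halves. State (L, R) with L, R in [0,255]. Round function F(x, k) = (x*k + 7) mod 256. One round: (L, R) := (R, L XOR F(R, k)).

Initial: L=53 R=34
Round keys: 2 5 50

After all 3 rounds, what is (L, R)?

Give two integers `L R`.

Answer: 95 235

Derivation:
Round 1 (k=2): L=34 R=126
Round 2 (k=5): L=126 R=95
Round 3 (k=50): L=95 R=235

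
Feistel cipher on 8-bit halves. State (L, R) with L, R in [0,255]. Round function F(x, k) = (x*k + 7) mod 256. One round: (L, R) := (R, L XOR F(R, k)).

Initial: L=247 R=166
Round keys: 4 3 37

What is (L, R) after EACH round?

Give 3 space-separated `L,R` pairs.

Round 1 (k=4): L=166 R=104
Round 2 (k=3): L=104 R=153
Round 3 (k=37): L=153 R=76

Answer: 166,104 104,153 153,76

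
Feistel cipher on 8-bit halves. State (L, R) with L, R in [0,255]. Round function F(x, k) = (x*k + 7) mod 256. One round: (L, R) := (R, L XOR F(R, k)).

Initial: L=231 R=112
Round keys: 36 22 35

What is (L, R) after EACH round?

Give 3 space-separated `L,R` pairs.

Round 1 (k=36): L=112 R=32
Round 2 (k=22): L=32 R=183
Round 3 (k=35): L=183 R=44

Answer: 112,32 32,183 183,44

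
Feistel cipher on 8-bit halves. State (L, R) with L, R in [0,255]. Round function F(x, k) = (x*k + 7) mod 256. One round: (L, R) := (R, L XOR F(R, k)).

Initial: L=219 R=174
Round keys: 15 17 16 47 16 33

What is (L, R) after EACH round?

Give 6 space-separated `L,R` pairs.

Round 1 (k=15): L=174 R=226
Round 2 (k=17): L=226 R=167
Round 3 (k=16): L=167 R=149
Round 4 (k=47): L=149 R=197
Round 5 (k=16): L=197 R=194
Round 6 (k=33): L=194 R=204

Answer: 174,226 226,167 167,149 149,197 197,194 194,204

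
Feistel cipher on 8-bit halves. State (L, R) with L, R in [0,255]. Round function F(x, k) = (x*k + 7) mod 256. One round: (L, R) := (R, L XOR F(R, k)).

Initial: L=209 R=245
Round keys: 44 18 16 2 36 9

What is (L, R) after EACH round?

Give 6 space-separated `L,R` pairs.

Answer: 245,242 242,254 254,21 21,207 207,54 54,34

Derivation:
Round 1 (k=44): L=245 R=242
Round 2 (k=18): L=242 R=254
Round 3 (k=16): L=254 R=21
Round 4 (k=2): L=21 R=207
Round 5 (k=36): L=207 R=54
Round 6 (k=9): L=54 R=34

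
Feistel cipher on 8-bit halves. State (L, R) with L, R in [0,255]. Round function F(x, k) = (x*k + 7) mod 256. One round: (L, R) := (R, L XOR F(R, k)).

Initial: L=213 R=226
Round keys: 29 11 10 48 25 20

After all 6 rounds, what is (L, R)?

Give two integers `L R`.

Answer: 136 177

Derivation:
Round 1 (k=29): L=226 R=116
Round 2 (k=11): L=116 R=225
Round 3 (k=10): L=225 R=165
Round 4 (k=48): L=165 R=22
Round 5 (k=25): L=22 R=136
Round 6 (k=20): L=136 R=177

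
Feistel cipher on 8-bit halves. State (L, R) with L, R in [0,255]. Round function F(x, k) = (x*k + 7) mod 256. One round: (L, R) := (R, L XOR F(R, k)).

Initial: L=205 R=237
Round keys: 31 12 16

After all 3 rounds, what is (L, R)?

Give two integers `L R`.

Round 1 (k=31): L=237 R=119
Round 2 (k=12): L=119 R=118
Round 3 (k=16): L=118 R=16

Answer: 118 16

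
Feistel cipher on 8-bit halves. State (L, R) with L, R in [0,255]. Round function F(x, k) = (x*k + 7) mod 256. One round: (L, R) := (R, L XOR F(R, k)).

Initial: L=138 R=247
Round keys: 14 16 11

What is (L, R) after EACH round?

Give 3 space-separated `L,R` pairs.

Round 1 (k=14): L=247 R=3
Round 2 (k=16): L=3 R=192
Round 3 (k=11): L=192 R=68

Answer: 247,3 3,192 192,68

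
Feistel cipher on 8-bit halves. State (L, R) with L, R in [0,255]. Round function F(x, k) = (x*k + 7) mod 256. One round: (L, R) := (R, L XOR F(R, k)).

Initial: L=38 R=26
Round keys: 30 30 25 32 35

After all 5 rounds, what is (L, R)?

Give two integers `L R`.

Round 1 (k=30): L=26 R=53
Round 2 (k=30): L=53 R=39
Round 3 (k=25): L=39 R=227
Round 4 (k=32): L=227 R=64
Round 5 (k=35): L=64 R=36

Answer: 64 36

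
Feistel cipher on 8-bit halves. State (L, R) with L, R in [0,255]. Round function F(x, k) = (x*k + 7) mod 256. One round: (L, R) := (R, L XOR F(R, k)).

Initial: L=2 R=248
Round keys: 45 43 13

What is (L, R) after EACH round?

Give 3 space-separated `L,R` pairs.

Answer: 248,157 157,158 158,144

Derivation:
Round 1 (k=45): L=248 R=157
Round 2 (k=43): L=157 R=158
Round 3 (k=13): L=158 R=144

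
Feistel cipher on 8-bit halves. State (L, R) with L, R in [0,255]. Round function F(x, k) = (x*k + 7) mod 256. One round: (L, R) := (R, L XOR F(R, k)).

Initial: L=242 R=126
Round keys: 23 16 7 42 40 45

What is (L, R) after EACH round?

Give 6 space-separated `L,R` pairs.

Round 1 (k=23): L=126 R=171
Round 2 (k=16): L=171 R=201
Round 3 (k=7): L=201 R=45
Round 4 (k=42): L=45 R=160
Round 5 (k=40): L=160 R=42
Round 6 (k=45): L=42 R=201

Answer: 126,171 171,201 201,45 45,160 160,42 42,201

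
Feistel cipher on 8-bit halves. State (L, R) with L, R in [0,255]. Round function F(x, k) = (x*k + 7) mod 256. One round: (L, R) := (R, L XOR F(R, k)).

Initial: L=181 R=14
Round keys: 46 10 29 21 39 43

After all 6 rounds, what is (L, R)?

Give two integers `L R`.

Round 1 (k=46): L=14 R=62
Round 2 (k=10): L=62 R=125
Round 3 (k=29): L=125 R=14
Round 4 (k=21): L=14 R=80
Round 5 (k=39): L=80 R=57
Round 6 (k=43): L=57 R=202

Answer: 57 202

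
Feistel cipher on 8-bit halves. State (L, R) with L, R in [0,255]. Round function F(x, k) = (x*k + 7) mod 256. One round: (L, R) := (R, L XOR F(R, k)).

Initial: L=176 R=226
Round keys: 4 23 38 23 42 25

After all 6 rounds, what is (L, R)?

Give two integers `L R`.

Answer: 13 5

Derivation:
Round 1 (k=4): L=226 R=63
Round 2 (k=23): L=63 R=82
Round 3 (k=38): L=82 R=12
Round 4 (k=23): L=12 R=73
Round 5 (k=42): L=73 R=13
Round 6 (k=25): L=13 R=5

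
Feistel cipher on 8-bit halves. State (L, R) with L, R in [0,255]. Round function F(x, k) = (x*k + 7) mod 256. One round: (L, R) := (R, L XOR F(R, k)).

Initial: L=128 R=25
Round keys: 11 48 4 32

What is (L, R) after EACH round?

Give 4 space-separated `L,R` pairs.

Answer: 25,154 154,254 254,101 101,89

Derivation:
Round 1 (k=11): L=25 R=154
Round 2 (k=48): L=154 R=254
Round 3 (k=4): L=254 R=101
Round 4 (k=32): L=101 R=89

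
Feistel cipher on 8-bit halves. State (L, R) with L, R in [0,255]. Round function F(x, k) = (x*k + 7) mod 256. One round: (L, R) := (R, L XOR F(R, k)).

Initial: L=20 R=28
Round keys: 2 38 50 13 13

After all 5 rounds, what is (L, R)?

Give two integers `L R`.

Round 1 (k=2): L=28 R=43
Round 2 (k=38): L=43 R=117
Round 3 (k=50): L=117 R=202
Round 4 (k=13): L=202 R=60
Round 5 (k=13): L=60 R=217

Answer: 60 217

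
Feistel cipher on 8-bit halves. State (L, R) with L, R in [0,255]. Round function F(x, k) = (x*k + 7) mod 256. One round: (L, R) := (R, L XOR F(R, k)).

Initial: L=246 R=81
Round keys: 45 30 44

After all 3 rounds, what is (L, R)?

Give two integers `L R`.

Answer: 178 45

Derivation:
Round 1 (k=45): L=81 R=178
Round 2 (k=30): L=178 R=178
Round 3 (k=44): L=178 R=45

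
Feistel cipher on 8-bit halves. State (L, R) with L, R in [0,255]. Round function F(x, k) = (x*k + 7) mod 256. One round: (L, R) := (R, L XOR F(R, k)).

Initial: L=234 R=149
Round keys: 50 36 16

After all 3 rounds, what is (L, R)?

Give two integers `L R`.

Answer: 6 172

Derivation:
Round 1 (k=50): L=149 R=203
Round 2 (k=36): L=203 R=6
Round 3 (k=16): L=6 R=172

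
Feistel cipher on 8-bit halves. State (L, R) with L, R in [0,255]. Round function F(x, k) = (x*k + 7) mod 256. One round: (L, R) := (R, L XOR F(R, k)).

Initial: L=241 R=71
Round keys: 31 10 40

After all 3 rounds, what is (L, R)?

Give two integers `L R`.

Round 1 (k=31): L=71 R=81
Round 2 (k=10): L=81 R=118
Round 3 (k=40): L=118 R=38

Answer: 118 38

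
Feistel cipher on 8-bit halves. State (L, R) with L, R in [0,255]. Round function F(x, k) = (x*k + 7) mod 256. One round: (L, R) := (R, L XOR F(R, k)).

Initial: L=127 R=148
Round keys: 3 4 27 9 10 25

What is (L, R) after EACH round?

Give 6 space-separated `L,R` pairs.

Answer: 148,188 188,99 99,196 196,136 136,147 147,234

Derivation:
Round 1 (k=3): L=148 R=188
Round 2 (k=4): L=188 R=99
Round 3 (k=27): L=99 R=196
Round 4 (k=9): L=196 R=136
Round 5 (k=10): L=136 R=147
Round 6 (k=25): L=147 R=234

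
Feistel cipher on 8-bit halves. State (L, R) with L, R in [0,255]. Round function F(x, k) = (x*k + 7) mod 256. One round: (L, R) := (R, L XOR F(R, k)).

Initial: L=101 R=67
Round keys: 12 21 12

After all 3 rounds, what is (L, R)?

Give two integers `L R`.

Round 1 (k=12): L=67 R=78
Round 2 (k=21): L=78 R=46
Round 3 (k=12): L=46 R=97

Answer: 46 97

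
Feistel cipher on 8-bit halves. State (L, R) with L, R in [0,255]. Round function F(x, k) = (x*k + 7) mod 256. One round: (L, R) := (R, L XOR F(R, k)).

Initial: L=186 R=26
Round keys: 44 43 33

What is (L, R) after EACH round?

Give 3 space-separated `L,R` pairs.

Round 1 (k=44): L=26 R=197
Round 2 (k=43): L=197 R=4
Round 3 (k=33): L=4 R=78

Answer: 26,197 197,4 4,78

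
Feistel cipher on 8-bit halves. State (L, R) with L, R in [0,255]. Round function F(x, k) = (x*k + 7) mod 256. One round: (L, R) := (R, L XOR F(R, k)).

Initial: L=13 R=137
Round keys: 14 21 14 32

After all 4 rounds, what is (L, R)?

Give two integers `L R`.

Round 1 (k=14): L=137 R=136
Round 2 (k=21): L=136 R=166
Round 3 (k=14): L=166 R=147
Round 4 (k=32): L=147 R=193

Answer: 147 193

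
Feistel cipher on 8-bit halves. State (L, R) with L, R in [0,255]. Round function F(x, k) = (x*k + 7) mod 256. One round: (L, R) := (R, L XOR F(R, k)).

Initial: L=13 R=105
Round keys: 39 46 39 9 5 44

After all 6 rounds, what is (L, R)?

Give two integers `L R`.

Answer: 178 140

Derivation:
Round 1 (k=39): L=105 R=11
Round 2 (k=46): L=11 R=104
Round 3 (k=39): L=104 R=212
Round 4 (k=9): L=212 R=19
Round 5 (k=5): L=19 R=178
Round 6 (k=44): L=178 R=140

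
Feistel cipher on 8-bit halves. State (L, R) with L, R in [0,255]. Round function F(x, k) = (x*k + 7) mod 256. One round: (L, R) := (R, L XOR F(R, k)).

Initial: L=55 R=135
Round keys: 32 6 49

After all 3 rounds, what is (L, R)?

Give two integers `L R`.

Answer: 96 183

Derivation:
Round 1 (k=32): L=135 R=208
Round 2 (k=6): L=208 R=96
Round 3 (k=49): L=96 R=183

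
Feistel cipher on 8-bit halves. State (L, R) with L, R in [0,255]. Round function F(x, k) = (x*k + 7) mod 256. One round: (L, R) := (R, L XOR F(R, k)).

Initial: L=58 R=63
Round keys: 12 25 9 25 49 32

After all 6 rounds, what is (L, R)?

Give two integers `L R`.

Answer: 23 54

Derivation:
Round 1 (k=12): L=63 R=193
Round 2 (k=25): L=193 R=223
Round 3 (k=9): L=223 R=31
Round 4 (k=25): L=31 R=209
Round 5 (k=49): L=209 R=23
Round 6 (k=32): L=23 R=54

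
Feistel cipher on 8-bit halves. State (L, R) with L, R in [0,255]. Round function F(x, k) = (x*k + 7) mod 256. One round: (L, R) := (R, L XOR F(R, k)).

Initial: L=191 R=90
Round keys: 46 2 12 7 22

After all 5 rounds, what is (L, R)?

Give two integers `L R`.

Round 1 (k=46): L=90 R=140
Round 2 (k=2): L=140 R=69
Round 3 (k=12): L=69 R=207
Round 4 (k=7): L=207 R=245
Round 5 (k=22): L=245 R=218

Answer: 245 218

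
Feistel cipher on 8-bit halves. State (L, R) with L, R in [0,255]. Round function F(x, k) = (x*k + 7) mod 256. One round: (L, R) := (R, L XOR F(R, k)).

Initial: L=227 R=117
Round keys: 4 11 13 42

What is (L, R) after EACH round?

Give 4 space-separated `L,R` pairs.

Round 1 (k=4): L=117 R=56
Round 2 (k=11): L=56 R=26
Round 3 (k=13): L=26 R=97
Round 4 (k=42): L=97 R=235

Answer: 117,56 56,26 26,97 97,235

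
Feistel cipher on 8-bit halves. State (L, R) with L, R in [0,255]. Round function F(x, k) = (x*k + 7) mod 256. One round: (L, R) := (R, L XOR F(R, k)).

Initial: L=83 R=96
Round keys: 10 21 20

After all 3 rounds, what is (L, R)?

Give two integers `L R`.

Round 1 (k=10): L=96 R=148
Round 2 (k=21): L=148 R=75
Round 3 (k=20): L=75 R=119

Answer: 75 119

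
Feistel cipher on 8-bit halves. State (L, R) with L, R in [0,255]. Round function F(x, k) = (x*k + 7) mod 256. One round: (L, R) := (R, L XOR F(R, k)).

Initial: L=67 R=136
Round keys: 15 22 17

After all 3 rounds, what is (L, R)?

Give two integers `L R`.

Answer: 167 162

Derivation:
Round 1 (k=15): L=136 R=188
Round 2 (k=22): L=188 R=167
Round 3 (k=17): L=167 R=162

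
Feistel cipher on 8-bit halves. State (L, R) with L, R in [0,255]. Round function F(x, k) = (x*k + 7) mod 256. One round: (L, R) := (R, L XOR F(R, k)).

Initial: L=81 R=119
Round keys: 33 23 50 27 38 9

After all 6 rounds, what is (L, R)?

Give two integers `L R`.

Round 1 (k=33): L=119 R=15
Round 2 (k=23): L=15 R=23
Round 3 (k=50): L=23 R=138
Round 4 (k=27): L=138 R=130
Round 5 (k=38): L=130 R=217
Round 6 (k=9): L=217 R=42

Answer: 217 42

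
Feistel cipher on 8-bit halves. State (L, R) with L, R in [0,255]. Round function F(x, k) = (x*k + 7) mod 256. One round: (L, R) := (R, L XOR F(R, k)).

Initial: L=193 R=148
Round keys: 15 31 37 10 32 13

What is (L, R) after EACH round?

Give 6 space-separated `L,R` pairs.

Round 1 (k=15): L=148 R=114
Round 2 (k=31): L=114 R=65
Round 3 (k=37): L=65 R=30
Round 4 (k=10): L=30 R=114
Round 5 (k=32): L=114 R=89
Round 6 (k=13): L=89 R=254

Answer: 148,114 114,65 65,30 30,114 114,89 89,254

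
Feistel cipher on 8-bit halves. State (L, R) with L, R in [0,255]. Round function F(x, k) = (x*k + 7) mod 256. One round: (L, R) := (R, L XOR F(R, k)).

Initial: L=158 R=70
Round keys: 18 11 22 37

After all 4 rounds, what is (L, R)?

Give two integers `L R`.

Answer: 202 201

Derivation:
Round 1 (k=18): L=70 R=109
Round 2 (k=11): L=109 R=240
Round 3 (k=22): L=240 R=202
Round 4 (k=37): L=202 R=201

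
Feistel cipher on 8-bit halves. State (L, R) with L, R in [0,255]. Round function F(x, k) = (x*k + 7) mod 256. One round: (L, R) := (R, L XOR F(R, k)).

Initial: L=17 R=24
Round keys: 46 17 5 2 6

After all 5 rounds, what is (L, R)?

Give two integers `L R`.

Round 1 (k=46): L=24 R=70
Round 2 (k=17): L=70 R=181
Round 3 (k=5): L=181 R=214
Round 4 (k=2): L=214 R=6
Round 5 (k=6): L=6 R=253

Answer: 6 253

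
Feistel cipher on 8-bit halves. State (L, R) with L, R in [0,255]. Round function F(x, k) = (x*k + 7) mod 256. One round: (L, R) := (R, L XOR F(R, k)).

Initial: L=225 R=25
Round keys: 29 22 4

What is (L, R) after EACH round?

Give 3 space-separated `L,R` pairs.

Answer: 25,61 61,92 92,74

Derivation:
Round 1 (k=29): L=25 R=61
Round 2 (k=22): L=61 R=92
Round 3 (k=4): L=92 R=74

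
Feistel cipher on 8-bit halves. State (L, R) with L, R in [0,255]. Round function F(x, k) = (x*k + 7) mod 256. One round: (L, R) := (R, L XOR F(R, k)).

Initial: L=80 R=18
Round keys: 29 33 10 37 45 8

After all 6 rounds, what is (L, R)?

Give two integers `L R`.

Round 1 (k=29): L=18 R=65
Round 2 (k=33): L=65 R=122
Round 3 (k=10): L=122 R=138
Round 4 (k=37): L=138 R=131
Round 5 (k=45): L=131 R=132
Round 6 (k=8): L=132 R=164

Answer: 132 164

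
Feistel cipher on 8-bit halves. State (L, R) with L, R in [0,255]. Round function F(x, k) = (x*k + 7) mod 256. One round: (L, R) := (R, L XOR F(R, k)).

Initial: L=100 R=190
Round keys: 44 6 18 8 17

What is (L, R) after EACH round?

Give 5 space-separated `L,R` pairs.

Round 1 (k=44): L=190 R=203
Round 2 (k=6): L=203 R=119
Round 3 (k=18): L=119 R=174
Round 4 (k=8): L=174 R=0
Round 5 (k=17): L=0 R=169

Answer: 190,203 203,119 119,174 174,0 0,169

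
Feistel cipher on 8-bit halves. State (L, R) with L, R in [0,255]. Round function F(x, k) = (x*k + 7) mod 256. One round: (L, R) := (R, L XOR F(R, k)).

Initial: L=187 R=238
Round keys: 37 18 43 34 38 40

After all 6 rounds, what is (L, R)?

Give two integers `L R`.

Round 1 (k=37): L=238 R=214
Round 2 (k=18): L=214 R=253
Round 3 (k=43): L=253 R=80
Round 4 (k=34): L=80 R=90
Round 5 (k=38): L=90 R=51
Round 6 (k=40): L=51 R=165

Answer: 51 165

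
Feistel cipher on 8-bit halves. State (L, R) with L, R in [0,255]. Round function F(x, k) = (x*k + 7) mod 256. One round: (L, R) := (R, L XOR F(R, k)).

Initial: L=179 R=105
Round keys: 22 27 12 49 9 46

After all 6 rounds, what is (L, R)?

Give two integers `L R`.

Answer: 246 147

Derivation:
Round 1 (k=22): L=105 R=190
Round 2 (k=27): L=190 R=120
Round 3 (k=12): L=120 R=25
Round 4 (k=49): L=25 R=168
Round 5 (k=9): L=168 R=246
Round 6 (k=46): L=246 R=147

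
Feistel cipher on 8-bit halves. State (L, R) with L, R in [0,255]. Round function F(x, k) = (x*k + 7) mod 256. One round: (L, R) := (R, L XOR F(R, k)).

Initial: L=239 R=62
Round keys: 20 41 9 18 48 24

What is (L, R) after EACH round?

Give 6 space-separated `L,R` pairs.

Answer: 62,48 48,137 137,232 232,222 222,79 79,177

Derivation:
Round 1 (k=20): L=62 R=48
Round 2 (k=41): L=48 R=137
Round 3 (k=9): L=137 R=232
Round 4 (k=18): L=232 R=222
Round 5 (k=48): L=222 R=79
Round 6 (k=24): L=79 R=177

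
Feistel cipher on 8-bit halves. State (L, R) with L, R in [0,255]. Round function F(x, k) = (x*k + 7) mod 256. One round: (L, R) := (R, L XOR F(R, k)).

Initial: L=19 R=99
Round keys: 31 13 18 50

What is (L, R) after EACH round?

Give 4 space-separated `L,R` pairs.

Answer: 99,23 23,81 81,174 174,82

Derivation:
Round 1 (k=31): L=99 R=23
Round 2 (k=13): L=23 R=81
Round 3 (k=18): L=81 R=174
Round 4 (k=50): L=174 R=82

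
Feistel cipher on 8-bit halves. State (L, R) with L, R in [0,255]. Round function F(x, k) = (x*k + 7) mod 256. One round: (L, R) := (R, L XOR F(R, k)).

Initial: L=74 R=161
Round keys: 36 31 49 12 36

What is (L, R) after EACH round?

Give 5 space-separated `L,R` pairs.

Round 1 (k=36): L=161 R=225
Round 2 (k=31): L=225 R=231
Round 3 (k=49): L=231 R=223
Round 4 (k=12): L=223 R=156
Round 5 (k=36): L=156 R=40

Answer: 161,225 225,231 231,223 223,156 156,40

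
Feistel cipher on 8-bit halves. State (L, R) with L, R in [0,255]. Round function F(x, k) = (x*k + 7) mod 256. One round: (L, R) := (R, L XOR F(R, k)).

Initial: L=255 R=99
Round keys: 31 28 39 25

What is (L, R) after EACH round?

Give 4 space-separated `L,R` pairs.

Round 1 (k=31): L=99 R=251
Round 2 (k=28): L=251 R=24
Round 3 (k=39): L=24 R=84
Round 4 (k=25): L=84 R=35

Answer: 99,251 251,24 24,84 84,35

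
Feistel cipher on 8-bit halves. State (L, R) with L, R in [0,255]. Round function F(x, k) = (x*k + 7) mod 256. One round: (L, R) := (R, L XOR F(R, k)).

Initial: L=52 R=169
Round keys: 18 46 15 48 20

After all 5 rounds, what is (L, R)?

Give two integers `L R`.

Answer: 179 237

Derivation:
Round 1 (k=18): L=169 R=221
Round 2 (k=46): L=221 R=20
Round 3 (k=15): L=20 R=238
Round 4 (k=48): L=238 R=179
Round 5 (k=20): L=179 R=237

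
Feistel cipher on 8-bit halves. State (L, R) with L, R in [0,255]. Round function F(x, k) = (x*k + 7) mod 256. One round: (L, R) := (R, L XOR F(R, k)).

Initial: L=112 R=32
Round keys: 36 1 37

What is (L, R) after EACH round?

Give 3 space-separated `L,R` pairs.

Round 1 (k=36): L=32 R=247
Round 2 (k=1): L=247 R=222
Round 3 (k=37): L=222 R=234

Answer: 32,247 247,222 222,234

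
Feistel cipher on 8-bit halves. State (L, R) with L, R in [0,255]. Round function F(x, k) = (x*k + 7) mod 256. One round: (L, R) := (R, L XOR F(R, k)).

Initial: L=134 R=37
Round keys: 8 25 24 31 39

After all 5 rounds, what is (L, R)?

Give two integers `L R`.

Answer: 156 93

Derivation:
Round 1 (k=8): L=37 R=169
Round 2 (k=25): L=169 R=173
Round 3 (k=24): L=173 R=150
Round 4 (k=31): L=150 R=156
Round 5 (k=39): L=156 R=93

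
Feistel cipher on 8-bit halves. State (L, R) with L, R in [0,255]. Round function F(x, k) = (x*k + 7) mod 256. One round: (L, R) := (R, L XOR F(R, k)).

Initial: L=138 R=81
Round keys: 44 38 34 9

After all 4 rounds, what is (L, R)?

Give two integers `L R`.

Round 1 (k=44): L=81 R=121
Round 2 (k=38): L=121 R=172
Round 3 (k=34): L=172 R=166
Round 4 (k=9): L=166 R=113

Answer: 166 113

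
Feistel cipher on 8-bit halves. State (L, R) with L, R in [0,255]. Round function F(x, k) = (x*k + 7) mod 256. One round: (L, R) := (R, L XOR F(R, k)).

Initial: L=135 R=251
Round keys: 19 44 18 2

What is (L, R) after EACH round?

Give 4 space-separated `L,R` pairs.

Answer: 251,47 47,224 224,232 232,55

Derivation:
Round 1 (k=19): L=251 R=47
Round 2 (k=44): L=47 R=224
Round 3 (k=18): L=224 R=232
Round 4 (k=2): L=232 R=55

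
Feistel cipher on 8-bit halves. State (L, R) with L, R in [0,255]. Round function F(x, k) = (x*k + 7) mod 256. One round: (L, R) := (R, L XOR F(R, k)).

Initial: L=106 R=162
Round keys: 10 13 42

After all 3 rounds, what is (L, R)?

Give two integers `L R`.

Answer: 38 114

Derivation:
Round 1 (k=10): L=162 R=49
Round 2 (k=13): L=49 R=38
Round 3 (k=42): L=38 R=114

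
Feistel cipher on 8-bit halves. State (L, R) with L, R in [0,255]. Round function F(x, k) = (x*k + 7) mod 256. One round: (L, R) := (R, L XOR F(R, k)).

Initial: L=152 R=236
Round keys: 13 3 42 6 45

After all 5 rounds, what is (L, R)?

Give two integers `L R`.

Round 1 (k=13): L=236 R=155
Round 2 (k=3): L=155 R=52
Round 3 (k=42): L=52 R=20
Round 4 (k=6): L=20 R=75
Round 5 (k=45): L=75 R=34

Answer: 75 34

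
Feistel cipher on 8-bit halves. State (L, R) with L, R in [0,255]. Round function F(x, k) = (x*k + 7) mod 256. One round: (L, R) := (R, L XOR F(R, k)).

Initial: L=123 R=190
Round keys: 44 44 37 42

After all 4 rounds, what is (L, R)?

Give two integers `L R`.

Round 1 (k=44): L=190 R=212
Round 2 (k=44): L=212 R=201
Round 3 (k=37): L=201 R=192
Round 4 (k=42): L=192 R=78

Answer: 192 78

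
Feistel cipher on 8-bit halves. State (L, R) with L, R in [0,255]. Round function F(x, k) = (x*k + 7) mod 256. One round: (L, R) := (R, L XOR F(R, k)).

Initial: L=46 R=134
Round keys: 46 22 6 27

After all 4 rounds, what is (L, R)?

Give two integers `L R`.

Answer: 76 24

Derivation:
Round 1 (k=46): L=134 R=53
Round 2 (k=22): L=53 R=19
Round 3 (k=6): L=19 R=76
Round 4 (k=27): L=76 R=24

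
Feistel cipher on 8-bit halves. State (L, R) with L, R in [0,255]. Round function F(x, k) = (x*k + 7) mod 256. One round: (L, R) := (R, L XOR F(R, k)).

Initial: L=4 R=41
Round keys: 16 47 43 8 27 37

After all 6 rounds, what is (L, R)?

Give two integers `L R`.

Answer: 56 29

Derivation:
Round 1 (k=16): L=41 R=147
Round 2 (k=47): L=147 R=45
Round 3 (k=43): L=45 R=5
Round 4 (k=8): L=5 R=2
Round 5 (k=27): L=2 R=56
Round 6 (k=37): L=56 R=29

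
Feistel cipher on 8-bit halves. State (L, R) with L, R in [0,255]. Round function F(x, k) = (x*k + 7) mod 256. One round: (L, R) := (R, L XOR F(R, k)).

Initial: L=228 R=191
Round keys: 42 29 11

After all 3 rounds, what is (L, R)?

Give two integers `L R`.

Answer: 67 81

Derivation:
Round 1 (k=42): L=191 R=185
Round 2 (k=29): L=185 R=67
Round 3 (k=11): L=67 R=81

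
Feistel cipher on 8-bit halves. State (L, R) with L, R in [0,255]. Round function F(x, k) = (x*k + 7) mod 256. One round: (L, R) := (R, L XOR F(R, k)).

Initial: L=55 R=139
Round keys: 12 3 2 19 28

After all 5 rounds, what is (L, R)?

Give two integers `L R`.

Round 1 (k=12): L=139 R=188
Round 2 (k=3): L=188 R=176
Round 3 (k=2): L=176 R=219
Round 4 (k=19): L=219 R=248
Round 5 (k=28): L=248 R=252

Answer: 248 252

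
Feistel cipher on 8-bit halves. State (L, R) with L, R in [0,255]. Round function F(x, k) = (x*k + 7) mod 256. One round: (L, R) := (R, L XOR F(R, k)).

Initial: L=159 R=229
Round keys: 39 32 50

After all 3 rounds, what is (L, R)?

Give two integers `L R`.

Answer: 66 158

Derivation:
Round 1 (k=39): L=229 R=117
Round 2 (k=32): L=117 R=66
Round 3 (k=50): L=66 R=158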